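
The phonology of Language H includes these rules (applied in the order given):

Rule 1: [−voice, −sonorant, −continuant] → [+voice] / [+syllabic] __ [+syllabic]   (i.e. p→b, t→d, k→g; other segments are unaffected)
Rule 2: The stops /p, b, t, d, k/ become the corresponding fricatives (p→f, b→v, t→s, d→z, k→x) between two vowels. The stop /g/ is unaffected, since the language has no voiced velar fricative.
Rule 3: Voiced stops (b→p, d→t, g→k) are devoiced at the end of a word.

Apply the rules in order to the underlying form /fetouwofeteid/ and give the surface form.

fezouwofezeit

Rule 1 (intervocalic voicing): /t/ is a voiceless stop between vowels /e/ and /o/, so it voices to [d]. /t/ is a voiceless stop between vowels /e/ and /e/, so it voices to [d]. /fetouwofeteid/ → fedouwofedeid.
Rule 2 (intervocalic spirantization): /d/ is a stop between vowels /e/ and /o/, so it spirantizes to the fricative [z]. /d/ is a stop between vowels /e/ and /e/, so it spirantizes to the fricative [z]. /fedouwofedeid/ → fezouwofezeid.
Rule 3 (final devoicing): /d/ is a voiced stop in word-final position, so it devoices to [t]. /fezouwofezeid/ → fezouwofezeit.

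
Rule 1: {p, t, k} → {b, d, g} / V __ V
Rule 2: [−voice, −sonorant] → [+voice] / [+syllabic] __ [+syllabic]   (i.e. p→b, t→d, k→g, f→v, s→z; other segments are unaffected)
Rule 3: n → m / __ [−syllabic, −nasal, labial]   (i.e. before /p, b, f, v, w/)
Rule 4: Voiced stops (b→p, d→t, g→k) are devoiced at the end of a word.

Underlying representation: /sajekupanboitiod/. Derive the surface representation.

sajegubamboidiot

Rule 1 (intervocalic voicing): /k/ is a voiceless stop between vowels /e/ and /u/, so it voices to [g]. /p/ is a voiceless stop between vowels /u/ and /a/, so it voices to [b]. /t/ is a voiceless stop between vowels /i/ and /i/, so it voices to [d]. /sajekupanboitiod/ → sajegubanboidiod.
Rule 2 (intervocalic voicing): no segment meets the environment; /sajegubanboidiod/ is unchanged.
Rule 3 (nasal place assimilation): /n/ precedes the labial consonant /b/, so it assimilates in place to [m]. /sajegubanboidiod/ → sajegubamboidiod.
Rule 4 (final devoicing): /d/ is a voiced stop in word-final position, so it devoices to [t]. /sajegubamboidiod/ → sajegubamboidiot.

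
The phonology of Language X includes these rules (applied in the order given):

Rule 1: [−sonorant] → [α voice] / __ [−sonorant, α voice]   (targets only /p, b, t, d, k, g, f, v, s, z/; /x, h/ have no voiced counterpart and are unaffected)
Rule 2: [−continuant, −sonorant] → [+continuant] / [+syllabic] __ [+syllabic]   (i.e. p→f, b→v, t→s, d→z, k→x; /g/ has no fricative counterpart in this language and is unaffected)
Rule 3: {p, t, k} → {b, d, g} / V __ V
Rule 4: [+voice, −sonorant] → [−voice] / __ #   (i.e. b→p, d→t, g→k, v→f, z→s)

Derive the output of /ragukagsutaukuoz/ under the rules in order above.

Rule 1 (regressive voicing assimilation): /g/ precedes the voiceless obstruent /s/, so it devoices to [k] by assimilation. /ragukagsutaukuoz/ → ragukaksutaukuoz.
Rule 2 (intervocalic spirantization): /k/ is a stop between vowels /u/ and /a/, so it spirantizes to the fricative [x]. /t/ is a stop between vowels /u/ and /a/, so it spirantizes to the fricative [s]. /k/ is a stop between vowels /u/ and /u/, so it spirantizes to the fricative [x]. /ragukaksutaukuoz/ → raguxaksusauxuoz.
Rule 3 (intervocalic voicing): no segment meets the environment; /raguxaksusauxuoz/ is unchanged.
Rule 4 (final devoicing): /z/ is a voiced obstruent in word-final position, so it devoices to [s]. /raguxaksusauxuoz/ → raguxaksusauxuos.

raguxaksusauxuos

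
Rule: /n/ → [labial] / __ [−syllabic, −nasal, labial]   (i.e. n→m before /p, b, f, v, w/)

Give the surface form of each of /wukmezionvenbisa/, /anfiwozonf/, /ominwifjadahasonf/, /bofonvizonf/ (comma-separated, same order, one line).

/wukmezionvenbisa/: /n/ precedes the labial consonant /v/, so it assimilates in place to [m]. /n/ precedes the labial consonant /b/, so it assimilates in place to [m]. → [wukmeziomvembisa].
/anfiwozonf/: /n/ precedes the labial consonant /f/, so it assimilates in place to [m]. /n/ precedes the labial consonant /f/, so it assimilates in place to [m]. → [amfiwozomf].
/ominwifjadahasonf/: /n/ precedes the labial consonant /w/, so it assimilates in place to [m]. /n/ precedes the labial consonant /f/, so it assimilates in place to [m]. → [omimwifjadahasomf].
/bofonvizonf/: /n/ precedes the labial consonant /v/, so it assimilates in place to [m]. /n/ precedes the labial consonant /f/, so it assimilates in place to [m]. → [bofomvizomf].

wukmeziomvembisa, amfiwozomf, omimwifjadahasomf, bofomvizomf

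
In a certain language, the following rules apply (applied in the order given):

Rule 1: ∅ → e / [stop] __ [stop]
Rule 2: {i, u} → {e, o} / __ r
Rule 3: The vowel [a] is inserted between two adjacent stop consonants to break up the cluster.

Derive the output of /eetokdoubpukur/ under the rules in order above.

Rule 1 (stop-cluster e-epenthesis): /k/ and /d/ form a stop–stop cluster, so [e] is inserted between them. /b/ and /p/ form a stop–stop cluster, so [e] is inserted between them. /eetokdoubpukur/ → eetokedoubepukur.
Rule 2 (pre-rhotic lowering): /u/ is a high vowel immediately before /r/, so it lowers to [o]. /eetokedoubepukur/ → eetokedoubepukor.
Rule 3 (stop-cluster a-epenthesis): no segment meets the environment; /eetokedoubepukor/ is unchanged.

eetokedoubepukor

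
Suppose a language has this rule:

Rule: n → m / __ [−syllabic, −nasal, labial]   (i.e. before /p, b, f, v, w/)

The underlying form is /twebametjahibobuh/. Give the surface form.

No segment of /twebametjahibobuh/ meets the structural description of the rule, so the form surfaces unchanged.

twebametjahibobuh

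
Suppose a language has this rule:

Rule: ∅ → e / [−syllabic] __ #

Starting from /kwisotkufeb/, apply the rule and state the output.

the form ends in the consonant /b/, so [e] is inserted word-finally.
Surface form: [kwisotkufebe].

kwisotkufebe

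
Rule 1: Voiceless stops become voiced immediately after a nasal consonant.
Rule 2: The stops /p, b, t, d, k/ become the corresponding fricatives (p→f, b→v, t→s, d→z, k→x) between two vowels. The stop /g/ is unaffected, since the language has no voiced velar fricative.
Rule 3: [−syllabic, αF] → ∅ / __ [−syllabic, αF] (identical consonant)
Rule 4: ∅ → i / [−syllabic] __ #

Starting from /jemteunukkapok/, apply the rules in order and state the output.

jemdeunukafoki

Rule 1 (post-nasal voicing): /t/ is a voiceless stop immediately after the nasal /m/, so it voices to [d]. /jemteunukkapok/ → jemdeunukkapok.
Rule 2 (intervocalic spirantization): /p/ is a stop between vowels /a/ and /o/, so it spirantizes to the fricative [f]. /jemdeunukkapok/ → jemdeunukkafok.
Rule 3 (degemination): /kk/ is a geminate; the first /k/ deletes. /jemdeunukkafok/ → jemdeunukafok.
Rule 4 (final i-epenthesis): the form ends in the consonant /k/, so [i] is inserted word-finally. /jemdeunukafok/ → jemdeunukafoki.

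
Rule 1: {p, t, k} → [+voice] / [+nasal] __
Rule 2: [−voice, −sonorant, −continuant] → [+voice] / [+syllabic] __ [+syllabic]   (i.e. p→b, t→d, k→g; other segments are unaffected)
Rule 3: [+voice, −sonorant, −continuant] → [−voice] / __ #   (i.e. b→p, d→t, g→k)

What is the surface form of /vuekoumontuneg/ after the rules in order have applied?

vuegoumondunek

Rule 1 (post-nasal voicing): /t/ is a voiceless stop immediately after the nasal /n/, so it voices to [d]. /vuekoumontuneg/ → vuekoumonduneg.
Rule 2 (intervocalic voicing): /k/ is a voiceless stop between vowels /e/ and /o/, so it voices to [g]. /vuekoumonduneg/ → vuegoumonduneg.
Rule 3 (final devoicing): /g/ is a voiced stop in word-final position, so it devoices to [k]. /vuegoumonduneg/ → vuegoumondunek.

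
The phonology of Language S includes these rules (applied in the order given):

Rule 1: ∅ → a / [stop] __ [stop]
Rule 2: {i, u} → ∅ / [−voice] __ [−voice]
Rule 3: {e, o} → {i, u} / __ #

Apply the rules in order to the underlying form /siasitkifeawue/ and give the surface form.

Rule 1 (stop-cluster a-epenthesis): /t/ and /k/ form a stop–stop cluster, so [a] is inserted between them. /siasitkifeawue/ → siasitakifeawue.
Rule 2 (high vowel syncope): /i/ is a high vowel flanked by voiceless consonants /s/ and /t/, so it deletes. /i/ is a high vowel flanked by voiceless consonants /k/ and /f/, so it deletes. /siasitakifeawue/ → siastakfeawue.
Rule 3 (final vowel raising): /e/ is a mid vowel in word-final position, so it raises to [i]. /siastakfeawue/ → siastakfeawui.

siastakfeawui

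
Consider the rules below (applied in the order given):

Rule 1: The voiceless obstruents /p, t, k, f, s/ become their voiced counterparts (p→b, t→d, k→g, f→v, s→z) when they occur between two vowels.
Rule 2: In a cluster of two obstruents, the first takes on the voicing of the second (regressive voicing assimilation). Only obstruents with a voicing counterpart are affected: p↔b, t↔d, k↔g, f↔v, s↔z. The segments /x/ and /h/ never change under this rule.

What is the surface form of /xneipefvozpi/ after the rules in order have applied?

Rule 1 (intervocalic voicing): /p/ is a voiceless obstruent between vowels /i/ and /e/, so it voices to [b]. /xneipefvozpi/ → xneibefvozpi.
Rule 2 (regressive voicing assimilation): /f/ precedes the voiced obstruent /v/, so it voices to [v] by assimilation. /z/ precedes the voiceless obstruent /p/, so it devoices to [s] by assimilation. /xneibefvozpi/ → xneibevvospi.

xneibevvospi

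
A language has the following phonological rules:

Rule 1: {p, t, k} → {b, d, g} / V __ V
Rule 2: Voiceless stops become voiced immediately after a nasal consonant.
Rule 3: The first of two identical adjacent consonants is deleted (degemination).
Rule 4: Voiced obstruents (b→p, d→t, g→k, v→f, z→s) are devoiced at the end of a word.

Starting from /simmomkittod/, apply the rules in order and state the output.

Rule 1 (intervocalic voicing): no segment meets the environment; /simmomkittod/ is unchanged.
Rule 2 (post-nasal voicing): /k/ is a voiceless stop immediately after the nasal /m/, so it voices to [g]. /simmomkittod/ → simmomgittod.
Rule 3 (degemination): /mm/ is a geminate; the first /m/ deletes. /tt/ is a geminate; the first /t/ deletes. /simmomgittod/ → simomgitod.
Rule 4 (final devoicing): /d/ is a voiced obstruent in word-final position, so it devoices to [t]. /simomgitod/ → simomgitot.

simomgitot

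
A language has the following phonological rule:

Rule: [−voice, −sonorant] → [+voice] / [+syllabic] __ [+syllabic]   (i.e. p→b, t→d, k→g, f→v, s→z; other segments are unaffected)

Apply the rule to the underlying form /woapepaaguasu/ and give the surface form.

/p/ is a voiceless obstruent between vowels /a/ and /e/, so it voices to [b].
/p/ is a voiceless obstruent between vowels /e/ and /a/, so it voices to [b].
/s/ is a voiceless obstruent between vowels /a/ and /u/, so it voices to [z].
Surface form: [woabebaaguazu].

woabebaaguazu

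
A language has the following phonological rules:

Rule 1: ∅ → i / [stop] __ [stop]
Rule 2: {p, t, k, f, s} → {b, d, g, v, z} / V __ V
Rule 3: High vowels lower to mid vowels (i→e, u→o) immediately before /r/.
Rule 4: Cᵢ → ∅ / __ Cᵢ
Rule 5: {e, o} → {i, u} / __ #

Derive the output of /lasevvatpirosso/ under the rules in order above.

Rule 1 (stop-cluster i-epenthesis): /t/ and /p/ form a stop–stop cluster, so [i] is inserted between them. /lasevvatpirosso/ → lasevvatipirosso.
Rule 2 (intervocalic voicing): /s/ is a voiceless obstruent between vowels /a/ and /e/, so it voices to [z]. /t/ is a voiceless obstruent between vowels /a/ and /i/, so it voices to [d]. /p/ is a voiceless obstruent between vowels /i/ and /i/, so it voices to [b]. /lasevvatipirosso/ → lazevvadibirosso.
Rule 3 (pre-rhotic lowering): /i/ is a high vowel immediately before /r/, so it lowers to [e]. /lazevvadibirosso/ → lazevvadiberosso.
Rule 4 (degemination): /vv/ is a geminate; the first /v/ deletes. /ss/ is a geminate; the first /s/ deletes. /lazevvadiberosso/ → lazevadiberoso.
Rule 5 (final vowel raising): /o/ is a mid vowel in word-final position, so it raises to [u]. /lazevadiberoso/ → lazevadiberosu.

lazevadiberosu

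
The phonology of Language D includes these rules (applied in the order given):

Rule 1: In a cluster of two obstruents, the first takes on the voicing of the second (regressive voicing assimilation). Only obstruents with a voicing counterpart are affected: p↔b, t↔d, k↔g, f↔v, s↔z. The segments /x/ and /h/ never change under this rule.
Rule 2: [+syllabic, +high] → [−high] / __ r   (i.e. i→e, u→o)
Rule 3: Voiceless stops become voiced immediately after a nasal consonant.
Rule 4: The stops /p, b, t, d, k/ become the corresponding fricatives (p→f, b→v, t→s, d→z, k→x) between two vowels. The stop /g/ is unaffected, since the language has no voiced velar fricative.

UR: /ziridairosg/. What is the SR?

Rule 1 (regressive voicing assimilation): /s/ precedes the voiced obstruent /g/, so it voices to [z] by assimilation. /ziridairosg/ → ziridairozg.
Rule 2 (pre-rhotic lowering): /i/ is a high vowel immediately before /r/, so it lowers to [e]. /i/ is a high vowel immediately before /r/, so it lowers to [e]. /ziridairozg/ → zeridaerozg.
Rule 3 (post-nasal voicing): no segment meets the environment; /zeridaerozg/ is unchanged.
Rule 4 (intervocalic spirantization): /d/ is a stop between vowels /i/ and /a/, so it spirantizes to the fricative [z]. /zeridaerozg/ → zerizaerozg.

zerizaerozg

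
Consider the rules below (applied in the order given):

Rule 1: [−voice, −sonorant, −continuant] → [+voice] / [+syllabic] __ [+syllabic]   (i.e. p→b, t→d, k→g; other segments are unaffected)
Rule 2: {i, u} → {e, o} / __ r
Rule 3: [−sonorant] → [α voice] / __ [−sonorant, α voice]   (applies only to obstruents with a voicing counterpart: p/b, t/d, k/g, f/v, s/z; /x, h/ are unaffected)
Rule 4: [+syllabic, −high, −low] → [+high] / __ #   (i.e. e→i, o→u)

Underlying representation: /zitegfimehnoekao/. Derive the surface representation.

Rule 1 (intervocalic voicing): /t/ is a voiceless stop between vowels /i/ and /e/, so it voices to [d]. /k/ is a voiceless stop between vowels /e/ and /a/, so it voices to [g]. /zitegfimehnoekao/ → zidegfimehnoegao.
Rule 2 (pre-rhotic lowering): no segment meets the environment; /zidegfimehnoegao/ is unchanged.
Rule 3 (regressive voicing assimilation): /g/ precedes the voiceless obstruent /f/, so it devoices to [k] by assimilation. /zidegfimehnoegao/ → zidekfimehnoegao.
Rule 4 (final vowel raising): /o/ is a mid vowel in word-final position, so it raises to [u]. /zidekfimehnoegao/ → zidekfimehnoegau.

zidekfimehnoegau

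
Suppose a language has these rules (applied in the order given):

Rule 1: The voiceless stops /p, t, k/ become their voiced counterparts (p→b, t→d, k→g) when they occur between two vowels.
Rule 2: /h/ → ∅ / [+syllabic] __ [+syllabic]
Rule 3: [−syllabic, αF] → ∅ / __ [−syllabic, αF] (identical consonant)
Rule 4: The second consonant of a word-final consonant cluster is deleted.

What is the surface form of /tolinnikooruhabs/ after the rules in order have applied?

tolinigooruab

Rule 1 (intervocalic voicing): /k/ is a voiceless stop between vowels /i/ and /o/, so it voices to [g]. /tolinnikooruhabs/ → tolinnigooruhabs.
Rule 2 (intervocalic h-deletion): /h/ occurs between vowels /u/ and /a/, so it deletes. /tolinnigooruhabs/ → tolinnigooruabs.
Rule 3 (degemination): /nn/ is a geminate; the first /n/ deletes. /tolinnigooruabs/ → tolinigooruabs.
Rule 4 (final cluster simplification): /s/ is the second consonant of a word-final cluster /bs/, so it deletes. /tolinigooruabs/ → tolinigooruab.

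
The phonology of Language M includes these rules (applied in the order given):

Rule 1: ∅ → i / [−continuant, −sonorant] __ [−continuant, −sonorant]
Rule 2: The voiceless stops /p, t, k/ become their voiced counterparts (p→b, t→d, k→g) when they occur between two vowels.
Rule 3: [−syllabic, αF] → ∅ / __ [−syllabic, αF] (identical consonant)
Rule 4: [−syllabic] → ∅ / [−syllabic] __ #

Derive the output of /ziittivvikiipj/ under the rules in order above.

ziididivigiip

Rule 1 (stop-cluster i-epenthesis): /t/ and /t/ form a stop–stop cluster, so [i] is inserted between them. /ziittivvikiipj/ → ziititivvikiipj.
Rule 2 (intervocalic voicing): /t/ is a voiceless stop between vowels /i/ and /i/, so it voices to [d]. /t/ is a voiceless stop between vowels /i/ and /i/, so it voices to [d]. /k/ is a voiceless stop between vowels /i/ and /i/, so it voices to [g]. /ziititivvikiipj/ → ziididivvigiipj.
Rule 3 (degemination): /vv/ is a geminate; the first /v/ deletes. /ziididivvigiipj/ → ziididivigiipj.
Rule 4 (final cluster simplification): /j/ is the second consonant of a word-final cluster /pj/, so it deletes. /ziididivigiipj/ → ziididivigiip.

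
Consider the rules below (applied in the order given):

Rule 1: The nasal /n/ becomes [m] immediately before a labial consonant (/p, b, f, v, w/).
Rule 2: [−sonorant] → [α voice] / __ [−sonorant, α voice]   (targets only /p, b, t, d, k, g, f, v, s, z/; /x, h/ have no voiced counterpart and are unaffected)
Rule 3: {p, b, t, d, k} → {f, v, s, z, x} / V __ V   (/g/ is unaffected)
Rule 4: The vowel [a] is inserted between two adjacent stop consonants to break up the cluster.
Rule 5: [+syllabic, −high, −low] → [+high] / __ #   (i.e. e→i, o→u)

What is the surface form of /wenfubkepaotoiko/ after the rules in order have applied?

wemfupakefaosoixu

Rule 1 (nasal place assimilation): /n/ precedes the labial consonant /f/, so it assimilates in place to [m]. /wenfubkepaotoiko/ → wemfubkepaotoiko.
Rule 2 (regressive voicing assimilation): /b/ precedes the voiceless obstruent /k/, so it devoices to [p] by assimilation. /wemfubkepaotoiko/ → wemfupkepaotoiko.
Rule 3 (intervocalic spirantization): /p/ is a stop between vowels /e/ and /a/, so it spirantizes to the fricative [f]. /t/ is a stop between vowels /o/ and /o/, so it spirantizes to the fricative [s]. /k/ is a stop between vowels /i/ and /o/, so it spirantizes to the fricative [x]. /wemfupkepaotoiko/ → wemfupkefaosoixo.
Rule 4 (stop-cluster a-epenthesis): /p/ and /k/ form a stop–stop cluster, so [a] is inserted between them. /wemfupkefaosoixo/ → wemfupakefaosoixo.
Rule 5 (final vowel raising): /o/ is a mid vowel in word-final position, so it raises to [u]. /wemfupakefaosoixo/ → wemfupakefaosoixu.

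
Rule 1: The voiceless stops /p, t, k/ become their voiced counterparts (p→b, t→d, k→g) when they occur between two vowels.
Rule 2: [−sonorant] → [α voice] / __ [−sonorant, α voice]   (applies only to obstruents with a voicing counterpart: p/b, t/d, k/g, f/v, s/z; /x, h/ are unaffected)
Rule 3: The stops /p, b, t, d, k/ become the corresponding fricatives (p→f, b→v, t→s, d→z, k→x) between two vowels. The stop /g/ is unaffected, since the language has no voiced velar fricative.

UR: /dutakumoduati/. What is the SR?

duzagumozuazi

Rule 1 (intervocalic voicing): /t/ is a voiceless stop between vowels /u/ and /a/, so it voices to [d]. /k/ is a voiceless stop between vowels /a/ and /u/, so it voices to [g]. /t/ is a voiceless stop between vowels /a/ and /i/, so it voices to [d]. /dutakumoduati/ → dudagumoduadi.
Rule 2 (regressive voicing assimilation): no segment meets the environment; /dudagumoduadi/ is unchanged.
Rule 3 (intervocalic spirantization): /d/ is a stop between vowels /u/ and /a/, so it spirantizes to the fricative [z]. /d/ is a stop between vowels /o/ and /u/, so it spirantizes to the fricative [z]. /d/ is a stop between vowels /a/ and /i/, so it spirantizes to the fricative [z]. /dudagumoduadi/ → duzagumozuazi.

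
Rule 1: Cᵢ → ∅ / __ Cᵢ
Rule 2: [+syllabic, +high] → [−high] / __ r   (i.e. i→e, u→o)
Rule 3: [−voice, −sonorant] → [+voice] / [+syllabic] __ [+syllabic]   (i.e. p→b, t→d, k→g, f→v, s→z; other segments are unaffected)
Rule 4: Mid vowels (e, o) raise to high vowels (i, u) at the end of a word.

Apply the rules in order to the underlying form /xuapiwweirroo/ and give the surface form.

xuabiweerou

Rule 1 (degemination): /ww/ is a geminate; the first /w/ deletes. /rr/ is a geminate; the first /r/ deletes. /xuapiwweirroo/ → xuapiweiroo.
Rule 2 (pre-rhotic lowering): /i/ is a high vowel immediately before /r/, so it lowers to [e]. /xuapiweiroo/ → xuapiweeroo.
Rule 3 (intervocalic voicing): /p/ is a voiceless obstruent between vowels /a/ and /i/, so it voices to [b]. /xuapiweeroo/ → xuabiweeroo.
Rule 4 (final vowel raising): /o/ is a mid vowel in word-final position, so it raises to [u]. /xuabiweeroo/ → xuabiweerou.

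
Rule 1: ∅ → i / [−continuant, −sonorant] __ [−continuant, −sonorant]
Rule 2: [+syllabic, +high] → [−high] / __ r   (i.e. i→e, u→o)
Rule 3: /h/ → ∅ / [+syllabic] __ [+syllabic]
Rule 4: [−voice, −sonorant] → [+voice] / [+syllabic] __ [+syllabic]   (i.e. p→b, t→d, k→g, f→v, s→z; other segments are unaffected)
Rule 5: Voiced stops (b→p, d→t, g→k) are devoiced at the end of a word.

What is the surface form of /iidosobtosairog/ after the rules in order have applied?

iidozobidozaerok

Rule 1 (stop-cluster i-epenthesis): /b/ and /t/ form a stop–stop cluster, so [i] is inserted between them. /iidosobtosairog/ → iidosobitosairog.
Rule 2 (pre-rhotic lowering): /i/ is a high vowel immediately before /r/, so it lowers to [e]. /iidosobitosairog/ → iidosobitosaerog.
Rule 3 (intervocalic h-deletion): no segment meets the environment; /iidosobitosaerog/ is unchanged.
Rule 4 (intervocalic voicing): /s/ is a voiceless obstruent between vowels /o/ and /o/, so it voices to [z]. /t/ is a voiceless obstruent between vowels /i/ and /o/, so it voices to [d]. /s/ is a voiceless obstruent between vowels /o/ and /a/, so it voices to [z]. /iidosobitosaerog/ → iidozobidozaerog.
Rule 5 (final devoicing): /g/ is a voiced stop in word-final position, so it devoices to [k]. /iidozobidozaerog/ → iidozobidozaerok.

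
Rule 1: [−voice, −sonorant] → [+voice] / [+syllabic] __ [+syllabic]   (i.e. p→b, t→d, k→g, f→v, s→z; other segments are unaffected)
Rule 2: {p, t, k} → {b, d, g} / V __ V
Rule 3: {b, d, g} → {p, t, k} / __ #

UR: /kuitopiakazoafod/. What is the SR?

kuidobiagazoavot

Rule 1 (intervocalic voicing): /t/ is a voiceless obstruent between vowels /i/ and /o/, so it voices to [d]. /p/ is a voiceless obstruent between vowels /o/ and /i/, so it voices to [b]. /k/ is a voiceless obstruent between vowels /a/ and /a/, so it voices to [g]. /f/ is a voiceless obstruent between vowels /a/ and /o/, so it voices to [v]. /kuitopiakazoafod/ → kuidobiagazoavod.
Rule 2 (intervocalic voicing): no segment meets the environment; /kuidobiagazoavod/ is unchanged.
Rule 3 (final devoicing): /d/ is a voiced stop in word-final position, so it devoices to [t]. /kuidobiagazoavod/ → kuidobiagazoavot.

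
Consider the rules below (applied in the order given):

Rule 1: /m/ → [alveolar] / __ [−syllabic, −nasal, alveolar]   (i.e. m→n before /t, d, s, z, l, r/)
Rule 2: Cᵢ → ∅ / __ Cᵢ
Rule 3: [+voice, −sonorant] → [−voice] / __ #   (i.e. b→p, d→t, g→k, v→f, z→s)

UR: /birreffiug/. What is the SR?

birefiuk

Rule 1 (nasal place assimilation): no segment meets the environment; /birreffiug/ is unchanged.
Rule 2 (degemination): /rr/ is a geminate; the first /r/ deletes. /ff/ is a geminate; the first /f/ deletes. /birreffiug/ → birefiug.
Rule 3 (final devoicing): /g/ is a voiced obstruent in word-final position, so it devoices to [k]. /birefiug/ → birefiuk.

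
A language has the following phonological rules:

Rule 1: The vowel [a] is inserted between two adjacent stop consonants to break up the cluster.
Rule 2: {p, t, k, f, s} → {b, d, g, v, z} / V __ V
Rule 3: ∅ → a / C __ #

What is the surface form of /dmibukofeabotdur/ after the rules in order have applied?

Rule 1 (stop-cluster a-epenthesis): /t/ and /d/ form a stop–stop cluster, so [a] is inserted between them. /dmibukofeabotdur/ → dmibukofeabotadur.
Rule 2 (intervocalic voicing): /k/ is a voiceless obstruent between vowels /u/ and /o/, so it voices to [g]. /f/ is a voiceless obstruent between vowels /o/ and /e/, so it voices to [v]. /t/ is a voiceless obstruent between vowels /o/ and /a/, so it voices to [d]. /dmibukofeabotadur/ → dmibugoveabodadur.
Rule 3 (final a-epenthesis): the form ends in the consonant /r/, so [a] is inserted word-finally. /dmibugoveabodadur/ → dmibugoveabodadura.

dmibugoveabodadura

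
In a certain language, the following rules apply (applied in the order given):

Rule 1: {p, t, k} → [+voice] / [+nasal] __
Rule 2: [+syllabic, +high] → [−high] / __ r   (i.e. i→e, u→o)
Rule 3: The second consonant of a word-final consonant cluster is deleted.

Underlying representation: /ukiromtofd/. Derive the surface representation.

ukeromdof

Rule 1 (post-nasal voicing): /t/ is a voiceless stop immediately after the nasal /m/, so it voices to [d]. /ukiromtofd/ → ukiromdofd.
Rule 2 (pre-rhotic lowering): /i/ is a high vowel immediately before /r/, so it lowers to [e]. /ukiromdofd/ → ukeromdofd.
Rule 3 (final cluster simplification): /d/ is the second consonant of a word-final cluster /fd/, so it deletes. /ukeromdofd/ → ukeromdof.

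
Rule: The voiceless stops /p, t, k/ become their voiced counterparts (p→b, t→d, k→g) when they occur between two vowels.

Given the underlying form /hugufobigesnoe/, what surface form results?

hugufobigesnoe

No segment of /hugufobigesnoe/ meets the structural description of the rule, so the form surfaces unchanged.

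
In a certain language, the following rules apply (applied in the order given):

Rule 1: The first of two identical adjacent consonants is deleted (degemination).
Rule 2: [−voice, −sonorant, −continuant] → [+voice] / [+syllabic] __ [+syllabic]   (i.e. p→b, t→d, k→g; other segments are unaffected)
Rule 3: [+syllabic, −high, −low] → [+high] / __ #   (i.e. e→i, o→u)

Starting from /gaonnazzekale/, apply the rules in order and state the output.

Rule 1 (degemination): /nn/ is a geminate; the first /n/ deletes. /zz/ is a geminate; the first /z/ deletes. /gaonnazzekale/ → gaonazekale.
Rule 2 (intervocalic voicing): /k/ is a voiceless stop between vowels /e/ and /a/, so it voices to [g]. /gaonazekale/ → gaonazegale.
Rule 3 (final vowel raising): /e/ is a mid vowel in word-final position, so it raises to [i]. /gaonazegale/ → gaonazegali.

gaonazegali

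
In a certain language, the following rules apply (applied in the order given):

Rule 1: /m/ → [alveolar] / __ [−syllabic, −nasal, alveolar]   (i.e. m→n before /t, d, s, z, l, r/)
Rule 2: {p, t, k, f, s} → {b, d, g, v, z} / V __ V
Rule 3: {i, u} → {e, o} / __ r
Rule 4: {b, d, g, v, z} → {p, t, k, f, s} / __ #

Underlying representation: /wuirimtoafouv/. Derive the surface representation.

wuerintoavouf

Rule 1 (nasal place assimilation): /m/ precedes the alveolar consonant /t/, so it assimilates in place to [n]. /wuirimtoafouv/ → wuirintoafouv.
Rule 2 (intervocalic voicing): /f/ is a voiceless obstruent between vowels /a/ and /o/, so it voices to [v]. /wuirintoafouv/ → wuirintoavouv.
Rule 3 (pre-rhotic lowering): /i/ is a high vowel immediately before /r/, so it lowers to [e]. /wuirintoavouv/ → wuerintoavouv.
Rule 4 (final devoicing): /v/ is a voiced obstruent in word-final position, so it devoices to [f]. /wuerintoavouv/ → wuerintoavouf.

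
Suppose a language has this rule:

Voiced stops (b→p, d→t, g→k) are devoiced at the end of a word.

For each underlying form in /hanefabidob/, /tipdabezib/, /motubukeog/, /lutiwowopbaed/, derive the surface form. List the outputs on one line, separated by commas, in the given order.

hanefabidop, tipdabezip, motubukeok, lutiwowopbaet

/hanefabidob/: /b/ is a voiced stop in word-final position, so it devoices to [p]. → [hanefabidop].
/tipdabezib/: /b/ is a voiced stop in word-final position, so it devoices to [p]. → [tipdabezip].
/motubukeog/: /g/ is a voiced stop in word-final position, so it devoices to [k]. → [motubukeok].
/lutiwowopbaed/: /d/ is a voiced stop in word-final position, so it devoices to [t]. → [lutiwowopbaet].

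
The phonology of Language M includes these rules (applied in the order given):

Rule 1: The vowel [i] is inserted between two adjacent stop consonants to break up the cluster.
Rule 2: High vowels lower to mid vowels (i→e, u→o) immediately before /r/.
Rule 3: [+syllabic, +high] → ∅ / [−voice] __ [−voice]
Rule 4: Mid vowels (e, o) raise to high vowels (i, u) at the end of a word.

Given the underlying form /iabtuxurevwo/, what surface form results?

Rule 1 (stop-cluster i-epenthesis): /b/ and /t/ form a stop–stop cluster, so [i] is inserted between them. /iabtuxurevwo/ → iabituxurevwo.
Rule 2 (pre-rhotic lowering): /u/ is a high vowel immediately before /r/, so it lowers to [o]. /iabituxurevwo/ → iabituxorevwo.
Rule 3 (high vowel syncope): /u/ is a high vowel flanked by voiceless consonants /t/ and /x/, so it deletes. /iabituxorevwo/ → iabitxorevwo.
Rule 4 (final vowel raising): /o/ is a mid vowel in word-final position, so it raises to [u]. /iabitxorevwo/ → iabitxorevwu.

iabitxorevwu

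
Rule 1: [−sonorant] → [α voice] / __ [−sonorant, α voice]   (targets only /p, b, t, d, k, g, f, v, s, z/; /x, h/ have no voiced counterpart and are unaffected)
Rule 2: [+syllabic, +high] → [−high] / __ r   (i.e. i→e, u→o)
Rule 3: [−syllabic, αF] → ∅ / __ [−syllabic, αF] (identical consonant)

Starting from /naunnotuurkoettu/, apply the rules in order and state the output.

Rule 1 (regressive voicing assimilation): no segment meets the environment; /naunnotuurkoettu/ is unchanged.
Rule 2 (pre-rhotic lowering): /u/ is a high vowel immediately before /r/, so it lowers to [o]. /naunnotuurkoettu/ → naunnotuorkoettu.
Rule 3 (degemination): /nn/ is a geminate; the first /n/ deletes. /tt/ is a geminate; the first /t/ deletes. /naunnotuorkoettu/ → naunotuorkoetu.

naunotuorkoetu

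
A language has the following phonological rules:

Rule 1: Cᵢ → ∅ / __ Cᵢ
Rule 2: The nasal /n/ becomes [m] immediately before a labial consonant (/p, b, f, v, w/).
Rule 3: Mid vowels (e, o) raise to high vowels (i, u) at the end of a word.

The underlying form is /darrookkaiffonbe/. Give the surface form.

darookaifombi

Rule 1 (degemination): /rr/ is a geminate; the first /r/ deletes. /kk/ is a geminate; the first /k/ deletes. /ff/ is a geminate; the first /f/ deletes. /darrookkaiffonbe/ → darookaifonbe.
Rule 2 (nasal place assimilation): /n/ precedes the labial consonant /b/, so it assimilates in place to [m]. /darookaifonbe/ → darookaifombe.
Rule 3 (final vowel raising): /e/ is a mid vowel in word-final position, so it raises to [i]. /darookaifombe/ → darookaifombi.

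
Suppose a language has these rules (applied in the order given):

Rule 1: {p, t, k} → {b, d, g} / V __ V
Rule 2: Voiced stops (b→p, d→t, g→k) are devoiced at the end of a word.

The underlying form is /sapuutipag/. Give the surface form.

sabuudibak

Rule 1 (intervocalic voicing): /p/ is a voiceless stop between vowels /a/ and /u/, so it voices to [b]. /t/ is a voiceless stop between vowels /u/ and /i/, so it voices to [d]. /p/ is a voiceless stop between vowels /i/ and /a/, so it voices to [b]. /sapuutipag/ → sabuudibag.
Rule 2 (final devoicing): /g/ is a voiced stop in word-final position, so it devoices to [k]. /sabuudibag/ → sabuudibak.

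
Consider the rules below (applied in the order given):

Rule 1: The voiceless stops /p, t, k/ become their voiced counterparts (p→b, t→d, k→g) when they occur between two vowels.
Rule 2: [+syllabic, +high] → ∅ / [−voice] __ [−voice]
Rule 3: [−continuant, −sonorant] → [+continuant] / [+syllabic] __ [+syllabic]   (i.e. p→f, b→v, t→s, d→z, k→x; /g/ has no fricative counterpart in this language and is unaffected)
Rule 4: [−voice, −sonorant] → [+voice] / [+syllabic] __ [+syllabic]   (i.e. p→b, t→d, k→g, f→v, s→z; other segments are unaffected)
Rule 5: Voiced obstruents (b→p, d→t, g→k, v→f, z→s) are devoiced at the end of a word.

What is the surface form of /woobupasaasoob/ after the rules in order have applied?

Rule 1 (intervocalic voicing): /p/ is a voiceless stop between vowels /u/ and /a/, so it voices to [b]. /woobupasaasoob/ → woobubasaasoob.
Rule 2 (high vowel syncope): no segment meets the environment; /woobubasaasoob/ is unchanged.
Rule 3 (intervocalic spirantization): /b/ is a stop between vowels /o/ and /u/, so it spirantizes to the fricative [v]. /b/ is a stop between vowels /u/ and /a/, so it spirantizes to the fricative [v]. /woobubasaasoob/ → woovuvasaasoob.
Rule 4 (intervocalic voicing): /s/ is a voiceless obstruent between vowels /a/ and /a/, so it voices to [z]. /s/ is a voiceless obstruent between vowels /a/ and /o/, so it voices to [z]. /woovuvasaasoob/ → woovuvazaazoob.
Rule 5 (final devoicing): /b/ is a voiced obstruent in word-final position, so it devoices to [p]. /woovuvazaazoob/ → woovuvazaazoop.

woovuvazaazoop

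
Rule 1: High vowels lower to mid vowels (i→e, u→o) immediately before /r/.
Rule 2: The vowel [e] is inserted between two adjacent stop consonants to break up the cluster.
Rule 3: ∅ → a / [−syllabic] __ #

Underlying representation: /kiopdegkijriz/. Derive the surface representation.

kiopedegekijriza

Rule 1 (pre-rhotic lowering): no segment meets the environment; /kiopdegkijriz/ is unchanged.
Rule 2 (stop-cluster e-epenthesis): /p/ and /d/ form a stop–stop cluster, so [e] is inserted between them. /g/ and /k/ form a stop–stop cluster, so [e] is inserted between them. /kiopdegkijriz/ → kiopedegekijriz.
Rule 3 (final a-epenthesis): the form ends in the consonant /z/, so [a] is inserted word-finally. /kiopedegekijriz/ → kiopedegekijriza.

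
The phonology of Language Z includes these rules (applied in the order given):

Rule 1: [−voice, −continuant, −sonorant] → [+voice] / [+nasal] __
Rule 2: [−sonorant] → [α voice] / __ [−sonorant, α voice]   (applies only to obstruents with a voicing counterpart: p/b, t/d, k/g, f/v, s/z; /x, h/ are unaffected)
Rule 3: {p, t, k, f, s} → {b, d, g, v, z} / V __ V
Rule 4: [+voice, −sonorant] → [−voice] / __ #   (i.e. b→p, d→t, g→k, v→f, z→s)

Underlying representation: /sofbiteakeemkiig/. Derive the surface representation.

sovbideageemgiik

Rule 1 (post-nasal voicing): /k/ is a voiceless stop immediately after the nasal /m/, so it voices to [g]. /sofbiteakeemkiig/ → sofbiteakeemgiig.
Rule 2 (regressive voicing assimilation): /f/ precedes the voiced obstruent /b/, so it voices to [v] by assimilation. /sofbiteakeemgiig/ → sovbiteakeemgiig.
Rule 3 (intervocalic voicing): /t/ is a voiceless obstruent between vowels /i/ and /e/, so it voices to [d]. /k/ is a voiceless obstruent between vowels /a/ and /e/, so it voices to [g]. /sovbiteakeemgiig/ → sovbideageemgiig.
Rule 4 (final devoicing): /g/ is a voiced obstruent in word-final position, so it devoices to [k]. /sovbideageemgiig/ → sovbideageemgiik.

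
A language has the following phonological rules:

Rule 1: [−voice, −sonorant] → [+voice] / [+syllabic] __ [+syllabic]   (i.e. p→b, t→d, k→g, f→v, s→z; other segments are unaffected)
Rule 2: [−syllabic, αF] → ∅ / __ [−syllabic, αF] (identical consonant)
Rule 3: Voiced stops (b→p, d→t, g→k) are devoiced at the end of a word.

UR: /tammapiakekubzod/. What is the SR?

tamabiagegubzot

Rule 1 (intervocalic voicing): /p/ is a voiceless obstruent between vowels /a/ and /i/, so it voices to [b]. /k/ is a voiceless obstruent between vowels /a/ and /e/, so it voices to [g]. /k/ is a voiceless obstruent between vowels /e/ and /u/, so it voices to [g]. /tammapiakekubzod/ → tammabiagegubzod.
Rule 2 (degemination): /mm/ is a geminate; the first /m/ deletes. /tammabiagegubzod/ → tamabiagegubzod.
Rule 3 (final devoicing): /d/ is a voiced stop in word-final position, so it devoices to [t]. /tamabiagegubzod/ → tamabiagegubzot.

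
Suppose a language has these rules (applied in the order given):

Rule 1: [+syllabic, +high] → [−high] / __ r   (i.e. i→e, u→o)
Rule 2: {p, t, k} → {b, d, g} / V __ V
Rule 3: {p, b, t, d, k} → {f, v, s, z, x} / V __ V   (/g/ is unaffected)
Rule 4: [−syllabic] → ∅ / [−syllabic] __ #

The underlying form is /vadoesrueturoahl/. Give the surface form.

Rule 1 (pre-rhotic lowering): /u/ is a high vowel immediately before /r/, so it lowers to [o]. /vadoesrueturoahl/ → vadoesruetoroahl.
Rule 2 (intervocalic voicing): /t/ is a voiceless stop between vowels /e/ and /o/, so it voices to [d]. /vadoesruetoroahl/ → vadoesruedoroahl.
Rule 3 (intervocalic spirantization): /d/ is a stop between vowels /a/ and /o/, so it spirantizes to the fricative [z]. /d/ is a stop between vowels /e/ and /o/, so it spirantizes to the fricative [z]. /vadoesruedoroahl/ → vazoesruezoroahl.
Rule 4 (final cluster simplification): /l/ is the second consonant of a word-final cluster /hl/, so it deletes. /vazoesruezoroahl/ → vazoesruezoroah.

vazoesruezoroah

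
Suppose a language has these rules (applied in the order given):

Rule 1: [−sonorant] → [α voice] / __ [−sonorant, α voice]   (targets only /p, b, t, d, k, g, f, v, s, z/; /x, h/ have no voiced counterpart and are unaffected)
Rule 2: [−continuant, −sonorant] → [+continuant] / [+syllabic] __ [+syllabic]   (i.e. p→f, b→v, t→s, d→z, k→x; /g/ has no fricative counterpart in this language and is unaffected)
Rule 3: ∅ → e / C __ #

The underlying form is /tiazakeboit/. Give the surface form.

Rule 1 (regressive voicing assimilation): no segment meets the environment; /tiazakeboit/ is unchanged.
Rule 2 (intervocalic spirantization): /k/ is a stop between vowels /a/ and /e/, so it spirantizes to the fricative [x]. /b/ is a stop between vowels /e/ and /o/, so it spirantizes to the fricative [v]. /tiazakeboit/ → tiazaxevoit.
Rule 3 (final e-epenthesis): the form ends in the consonant /t/, so [e] is inserted word-finally. /tiazaxevoit/ → tiazaxevoite.

tiazaxevoite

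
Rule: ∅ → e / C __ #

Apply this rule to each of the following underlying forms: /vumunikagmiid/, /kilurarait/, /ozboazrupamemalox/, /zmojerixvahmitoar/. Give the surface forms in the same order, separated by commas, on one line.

vumunikagmiide, kiluraraite, ozboazrupamemaloxe, zmojerixvahmitoare

/vumunikagmiid/: the form ends in the consonant /d/, so [e] is inserted word-finally. → [vumunikagmiide].
/kilurarait/: the form ends in the consonant /t/, so [e] is inserted word-finally. → [kiluraraite].
/ozboazrupamemalox/: the form ends in the consonant /x/, so [e] is inserted word-finally. → [ozboazrupamemaloxe].
/zmojerixvahmitoar/: the form ends in the consonant /r/, so [e] is inserted word-finally. → [zmojerixvahmitoare].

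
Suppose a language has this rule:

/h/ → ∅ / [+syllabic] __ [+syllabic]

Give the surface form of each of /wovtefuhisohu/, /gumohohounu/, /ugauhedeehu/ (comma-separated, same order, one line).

/wovtefuhisohu/: /h/ occurs between vowels /u/ and /i/, so it deletes. /h/ occurs between vowels /o/ and /u/, so it deletes. → [wovtefuisou].
/gumohohounu/: /h/ occurs between vowels /o/ and /o/, so it deletes. /h/ occurs between vowels /o/ and /o/, so it deletes. → [gumooounu].
/ugauhedeehu/: /h/ occurs between vowels /u/ and /e/, so it deletes. /h/ occurs between vowels /e/ and /u/, so it deletes. → [ugauedeeu].

wovtefuisou, gumooounu, ugauedeeu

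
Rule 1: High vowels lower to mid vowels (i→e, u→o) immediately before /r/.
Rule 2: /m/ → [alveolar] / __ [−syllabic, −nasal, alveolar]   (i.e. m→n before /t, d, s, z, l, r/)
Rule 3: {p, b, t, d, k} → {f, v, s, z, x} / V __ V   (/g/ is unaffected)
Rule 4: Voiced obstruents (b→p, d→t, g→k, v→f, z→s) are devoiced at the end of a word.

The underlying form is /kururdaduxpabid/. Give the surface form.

Rule 1 (pre-rhotic lowering): /u/ is a high vowel immediately before /r/, so it lowers to [o]. /u/ is a high vowel immediately before /r/, so it lowers to [o]. /kururdaduxpabid/ → korordaduxpabid.
Rule 2 (nasal place assimilation): no segment meets the environment; /korordaduxpabid/ is unchanged.
Rule 3 (intervocalic spirantization): /d/ is a stop between vowels /a/ and /u/, so it spirantizes to the fricative [z]. /b/ is a stop between vowels /a/ and /i/, so it spirantizes to the fricative [v]. /korordaduxpabid/ → korordazuxpavid.
Rule 4 (final devoicing): /d/ is a voiced obstruent in word-final position, so it devoices to [t]. /korordazuxpavid/ → korordazuxpavit.

korordazuxpavit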